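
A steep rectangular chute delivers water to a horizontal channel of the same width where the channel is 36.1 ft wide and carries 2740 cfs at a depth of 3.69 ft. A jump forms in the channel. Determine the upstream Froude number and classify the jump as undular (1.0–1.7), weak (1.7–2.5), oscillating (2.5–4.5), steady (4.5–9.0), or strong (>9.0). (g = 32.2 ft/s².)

q = Q/b = 2740/36.1 = 75.9 ft²/s; V₁ = q/y₁ = 20.6 ft/s. Fr₁ = V₁/√(g·y₁) = 1.89.
Fr₁ = 1.89 lies in the weak range.

Fr₁ = 1.89; weak jump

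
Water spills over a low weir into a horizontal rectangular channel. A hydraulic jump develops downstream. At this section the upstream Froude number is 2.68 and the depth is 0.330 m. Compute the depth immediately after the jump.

y₂ = 1.10 m

Fr₁ = 2.68 (given).
From the momentum equation for a rectangular channel, y₂/y₁ = ½[√(1 + 8Fr₁²) − 1] = ½[√58.46 − 1] = 3.32.
y₂ = 3.32 × 0.330 = 1.10 m.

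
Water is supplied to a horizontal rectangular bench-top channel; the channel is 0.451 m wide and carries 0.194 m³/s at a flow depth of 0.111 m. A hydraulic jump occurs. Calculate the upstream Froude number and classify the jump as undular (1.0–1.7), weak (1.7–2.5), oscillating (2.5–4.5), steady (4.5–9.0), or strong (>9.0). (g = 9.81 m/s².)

q = Q/b = 0.194/0.451 = 0.430 m²/s; V₁ = q/y₁ = 3.88 m/s. Fr₁ = V₁/√(g·y₁) = 3.71.
Fr₁ = 3.71 lies in the oscillating range.

Fr₁ = 3.71; oscillating jump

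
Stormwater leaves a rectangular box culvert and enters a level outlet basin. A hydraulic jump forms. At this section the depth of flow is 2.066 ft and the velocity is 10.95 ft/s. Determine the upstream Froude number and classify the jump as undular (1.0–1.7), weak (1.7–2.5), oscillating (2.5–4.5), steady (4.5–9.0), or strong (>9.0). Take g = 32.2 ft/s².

Fr₁ = 1.343; undular jump

Fr₁ = V₁/√(g·y₁) = 10.95/√(32.2×2.066) = 1.343.
Fr₁ = 1.343 lies in the undular range.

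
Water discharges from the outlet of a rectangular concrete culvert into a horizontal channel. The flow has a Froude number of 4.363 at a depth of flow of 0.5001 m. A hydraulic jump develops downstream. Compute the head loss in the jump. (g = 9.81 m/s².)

Fr₁ = 4.363 (given).
From the momentum equation for a rectangular channel, y₂/y₁ = ½[√(1 + 8Fr₁²) − 1] = ½[√153.29 − 1] = 5.690.
y₂ = 5.690 × 0.5001 = 2.846 m.
Head loss: ΔE = (y₂ − y₁)³/(4y₁y₂) = (2.846 − 0.5001)³/(4×0.5001×2.846) = 12.91/5.693 = 2.267 m.

ΔE = 2.267 m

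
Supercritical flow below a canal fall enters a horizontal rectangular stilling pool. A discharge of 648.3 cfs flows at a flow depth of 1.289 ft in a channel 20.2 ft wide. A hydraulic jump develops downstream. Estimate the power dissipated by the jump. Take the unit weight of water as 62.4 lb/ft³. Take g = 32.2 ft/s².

q = Q/b = 648.3/20.2 = 32.09 ft²/s; V₁ = q/y₁ = 24.90 ft/s. Fr₁ = V₁/√(g·y₁) = 3.865.
Bélanger equation: y₂/y₁ = ½[√(1 + 8Fr₁²) − 1] = ½[√120.49 − 1] = 4.988.
y₂ = 4.988 × 1.289 = 6.430 ft.
Head loss: ΔE = (y₂ − y₁)³/(4y₁y₂) = (6.430 − 1.289)³/(4×1.289×6.430) = 135.9/33.15 = 4.098 ft.
P = γ·Q·ΔE/550 = 62.4 × 648.3 × 4.098 / 550 = 301.4 hp.

P = 301.4 hp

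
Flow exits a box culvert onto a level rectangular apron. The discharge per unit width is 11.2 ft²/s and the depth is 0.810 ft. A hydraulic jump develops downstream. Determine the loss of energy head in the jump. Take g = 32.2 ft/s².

ΔE = 0.793 ft

V₁ = q/y₁ = 11.2/0.810 = 13.8 ft/s. Fr₁ = V₁/√(g·y₁) = 13.8/√(32.2×0.810) = 2.71.
Bélanger equation: y₂/y₁ = ½[√(1 + 8Fr₁²) − 1] = ½[√59.64 − 1] = 3.36.
y₂ = 3.36 × 0.810 = 2.72 ft.
Head loss: ΔE = (y₂ − y₁)³/(4y₁y₂) = (2.72 − 0.810)³/(4×0.810×2.72) = 7.00/8.82 = 0.793 ft.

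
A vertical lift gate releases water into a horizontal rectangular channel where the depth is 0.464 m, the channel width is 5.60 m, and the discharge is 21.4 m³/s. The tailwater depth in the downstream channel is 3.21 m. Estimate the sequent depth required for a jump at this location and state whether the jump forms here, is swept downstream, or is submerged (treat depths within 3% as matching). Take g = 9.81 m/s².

q = Q/b = 21.4/5.60 = 3.82 m²/s; V₁ = q/y₁ = 8.24 m/s. Fr₁ = V₁/√(g·y₁) = 3.86.
By Bélanger, y₂/y₁ = ½[√(1 + 8Fr₁²) − 1] = ½[√120.2 − 1] = 4.98.
y₂ = 4.98 × 0.464 = 2.31 m.
Tailwater y_tw = 3.21 m: y_tw > y₂, so the jump is submerged.

y₂ = 2.31 m; the jump is submerged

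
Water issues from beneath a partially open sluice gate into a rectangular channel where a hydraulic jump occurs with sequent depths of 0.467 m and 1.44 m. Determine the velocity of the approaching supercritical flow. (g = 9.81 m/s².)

For a rectangular channel the momentum equation gives q² = ½·g·y₁·y₂·(y₁ + y₂) = ½×9.81×0.467×1.44×1.91 = 6.29.
q = √6.29 = 2.51 m²/s.
V₁ = q/y₁ = 2.51/0.467 = 5.37 m/s.

V₁ = 5.37 m/s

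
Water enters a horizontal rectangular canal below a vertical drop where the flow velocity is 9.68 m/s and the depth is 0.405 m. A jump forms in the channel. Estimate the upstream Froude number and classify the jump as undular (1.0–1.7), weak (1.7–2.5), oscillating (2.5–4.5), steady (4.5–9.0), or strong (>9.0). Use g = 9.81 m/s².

Fr₁ = V₁/√(g·y₁) = 9.68/√(9.81×0.405) = 4.86.
Fr₁ = 4.86 lies in the steady range.

Fr₁ = 4.86; steady jump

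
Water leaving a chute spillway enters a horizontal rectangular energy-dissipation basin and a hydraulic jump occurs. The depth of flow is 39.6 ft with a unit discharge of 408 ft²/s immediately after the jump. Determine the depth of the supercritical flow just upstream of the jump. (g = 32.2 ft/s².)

V₂ = q/y₂ = 408/39.6 = 10.3 ft/s; Fr₂ = V₂/√(g·y₂) = 0.289.
From the momentum equation (using Fr₂), y₁/y₂ = ½[√(1 + 8Fr₂²) − 1] = ½[√1.666 − 1] = 0.145.
y₁ = 0.145 × 39.6 = 5.76 ft.

y₁ = 5.76 ft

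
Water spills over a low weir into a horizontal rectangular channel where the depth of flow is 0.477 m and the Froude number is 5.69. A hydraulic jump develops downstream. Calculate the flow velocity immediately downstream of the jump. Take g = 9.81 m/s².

Fr₁ = 5.69 (given).
Sequent-depth ratio: y₂/y₁ = ½[√(1 + 8Fr₁²) − 1] = ½[√260.0 − 1] = 7.56.
y₂ = 7.56 × 0.477 = 3.61 m.
V₁ = Fr₁·√(g·y₁) = 5.69×√(9.81×0.477) = 12.3 m/s; q = V₁·y₁ = 5.87 m²/s.
V₂ = q/y₂ = 5.87/3.61 = 1.63 m/s.

V₂ = 1.63 m/s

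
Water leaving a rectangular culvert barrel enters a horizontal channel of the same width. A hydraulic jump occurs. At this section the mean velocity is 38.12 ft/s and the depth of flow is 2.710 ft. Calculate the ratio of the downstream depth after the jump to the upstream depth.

y₂/y₁ = 5.293

Fr₁ = V₁/√(g·y₁) = 38.12/√(32.2×2.710) = 4.081.
Bélanger equation: y₂/y₁ = ½[√(1 + 8Fr₁²) − 1] = ½[√134.22 − 1] = 5.293.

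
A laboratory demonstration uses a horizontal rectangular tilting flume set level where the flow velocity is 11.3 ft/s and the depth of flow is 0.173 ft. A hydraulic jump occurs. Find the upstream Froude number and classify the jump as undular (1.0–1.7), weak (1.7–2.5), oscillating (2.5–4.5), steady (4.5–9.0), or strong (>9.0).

Fr₁ = V₁/√(g·y₁) = 11.3/√(32.2×0.173) = 4.79.
Fr₁ = 4.79 lies in the steady range.

Fr₁ = 4.79; steady jump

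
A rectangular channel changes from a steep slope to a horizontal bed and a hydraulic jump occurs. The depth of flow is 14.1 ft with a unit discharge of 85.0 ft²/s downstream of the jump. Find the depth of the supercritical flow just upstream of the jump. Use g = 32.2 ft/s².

V₂ = q/y₂ = 85.0/14.1 = 6.03 ft/s; Fr₂ = V₂/√(g·y₂) = 0.283.
From the momentum equation (using Fr₂), y₁/y₂ = ½[√(1 + 8Fr₂²) − 1] = ½[√1.640 − 1] = 0.140.
y₁ = 0.140 × 14.1 = 1.98 ft.

y₁ = 1.98 ft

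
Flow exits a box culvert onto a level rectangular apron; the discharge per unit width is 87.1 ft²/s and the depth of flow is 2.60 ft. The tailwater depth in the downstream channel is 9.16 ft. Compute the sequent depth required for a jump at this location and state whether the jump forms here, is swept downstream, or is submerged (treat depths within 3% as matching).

y₂ = 12.2 ft; the jump is swept downstream

V₁ = q/y₁ = 87.1/2.60 = 33.5 ft/s. Fr₁ = V₁/√(g·y₁) = 33.5/√(32.2×2.60) = 3.66.
From the momentum equation for a rectangular channel, y₂/y₁ = ½[√(1 + 8Fr₁²) − 1] = ½[√108.2 − 1] = 4.70.
y₂ = 4.70 × 2.60 = 12.2 ft.
Tailwater y_tw = 9.16 ft: y_tw < y₂, so the jump is swept downstream.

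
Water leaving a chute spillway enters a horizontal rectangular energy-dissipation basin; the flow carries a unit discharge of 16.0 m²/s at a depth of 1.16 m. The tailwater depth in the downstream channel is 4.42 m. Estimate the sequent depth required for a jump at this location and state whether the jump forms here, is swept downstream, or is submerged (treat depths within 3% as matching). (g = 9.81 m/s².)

V₁ = q/y₁ = 16.0/1.16 = 13.8 m/s. Fr₁ = V₁/√(g·y₁) = 13.8/√(9.81×1.16) = 4.09.
Bélanger equation: y₂/y₁ = ½[√(1 + 8Fr₁²) − 1] = ½[√134.7 − 1] = 5.30.
y₂ = 5.30 × 1.16 = 6.15 m.
Tailwater y_tw = 4.42 m: y_tw < y₂, so the jump is swept downstream.

y₂ = 6.15 m; the jump is swept downstream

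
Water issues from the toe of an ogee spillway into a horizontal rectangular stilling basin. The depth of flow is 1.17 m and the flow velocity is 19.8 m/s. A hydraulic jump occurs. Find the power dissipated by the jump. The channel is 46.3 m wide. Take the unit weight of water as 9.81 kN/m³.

Fr₁ = V₁/√(g·y₁) = 19.8/√(9.81×1.17) = 5.84.
Conjugate-depth relation: y₂/y₁ = ½[√(1 + 8Fr₁²) − 1] = ½[√274.3 − 1] = 7.78.
y₂ = 7.78 × 1.17 = 9.10 m.
Head loss: ΔE = (y₂ − y₁)³/(4y₁y₂) = (9.10 − 1.17)³/(4×1.17×9.10) = 499/42.6 = 11.7 m.
q = V₁·y₁ = 19.8 × 1.17 = 23.2 m²/s. Q = q·b = 23.2 × 46.3 = 1073 m³/s. P = γ·Q·ΔE = 9.81 × 1073 × 11.7 = 123304 kW.

P = 123304 kW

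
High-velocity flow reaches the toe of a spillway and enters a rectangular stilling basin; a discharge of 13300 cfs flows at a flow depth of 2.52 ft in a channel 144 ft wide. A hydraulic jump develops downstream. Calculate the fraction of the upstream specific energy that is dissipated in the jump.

q = Q/b = 13300/144 = 92.4 ft²/s; V₁ = q/y₁ = 36.7 ft/s. Fr₁ = V₁/√(g·y₁) = 4.07.
Conjugate-depth relation: y₂/y₁ = ½[√(1 + 8Fr₁²) − 1] = ½[√133.4 − 1] = 5.28.
y₂ = 5.28 × 2.52 = 13.3 ft.
E₁ = y₁ + V₁²/2g = 23.4 ft. ΔE = (y₂ − y₁)³/(4y₁y₂) = 9.33 ft. ΔE/E₁ = 9.33/23.4 = 0.399.

ΔE/E₁ = 0.399 (39.9%)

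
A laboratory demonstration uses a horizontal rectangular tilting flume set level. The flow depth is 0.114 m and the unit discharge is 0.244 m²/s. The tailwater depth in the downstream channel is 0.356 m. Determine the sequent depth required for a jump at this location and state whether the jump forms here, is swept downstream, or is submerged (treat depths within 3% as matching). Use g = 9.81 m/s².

y₂ = 0.274 m; the jump is submerged

V₁ = q/y₁ = 0.244/0.114 = 2.14 m/s. Fr₁ = V₁/√(g·y₁) = 2.14/√(9.81×0.114) = 2.02.
Bélanger equation: y₂/y₁ = ½[√(1 + 8Fr₁²) − 1] = ½[√33.77 − 1] = 2.41.
y₂ = 2.41 × 0.114 = 0.274 m.
Tailwater y_tw = 0.356 m: y_tw > y₂, so the jump is submerged.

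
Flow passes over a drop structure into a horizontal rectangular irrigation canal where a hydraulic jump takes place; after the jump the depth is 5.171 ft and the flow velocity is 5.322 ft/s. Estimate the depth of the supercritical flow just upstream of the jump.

Fr₂ = V₂/√(g·y₂) = 5.322/√(32.2×5.171) = 0.4124.
Applying the sequent-depth relation in reverse, y₁/y₂ = ½[√(1 + 8Fr₂²) − 1] = ½[√2.3608 − 1] = 0.2683.
y₁ = 0.2683 × 5.171 = 1.387 ft.

y₁ = 1.387 ft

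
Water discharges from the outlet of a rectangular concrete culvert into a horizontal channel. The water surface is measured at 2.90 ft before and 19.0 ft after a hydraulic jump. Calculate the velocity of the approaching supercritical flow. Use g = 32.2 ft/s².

For a rectangular channel the momentum equation gives q² = ½·g·y₁·y₂·(y₁ + y₂) = ½×32.2×2.90×19.0×21.9 = 19428.
q = √19428 = 139 ft²/s.
V₁ = q/y₁ = 139/2.90 = 48.1 ft/s.

V₁ = 48.1 ft/s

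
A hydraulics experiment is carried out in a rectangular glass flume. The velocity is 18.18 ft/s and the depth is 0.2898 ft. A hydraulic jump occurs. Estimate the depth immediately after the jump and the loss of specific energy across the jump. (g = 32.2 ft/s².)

Fr₁ = V₁/√(g·y₁) = 18.18/√(32.2×0.2898) = 5.951.
Bélanger equation: y₂/y₁ = ½[√(1 + 8Fr₁²) − 1] = ½[√284.35 − 1] = 7.931.
y₂ = 7.931 × 0.2898 = 2.299 ft.
q = V₁·y₁ = 18.18 × 0.2898 = 5.269 ft²/s. V₂ = q/y₂ = 5.269/2.299 = 2.292 ft/s. E₁ = y₁ + V₁²/2g = 5.422 ft; E₂ = y₂ + V₂²/2g = 2.380 ft. ΔE = E₁ − E₂ = 3.042 ft.

y₂ = 2.299 ft; ΔE = 3.042 ft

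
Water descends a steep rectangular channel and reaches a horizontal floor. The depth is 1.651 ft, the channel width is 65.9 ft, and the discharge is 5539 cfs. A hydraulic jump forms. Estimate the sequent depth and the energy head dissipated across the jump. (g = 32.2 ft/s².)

q = Q/b = 5539/65.9 = 84.05 ft²/s; V₁ = q/y₁ = 50.91 ft/s. Fr₁ = V₁/√(g·y₁) = 6.982.
Bélanger equation: y₂/y₁ = ½[√(1 + 8Fr₁²) − 1] = ½[√391.02 − 1] = 9.387.
y₂ = 9.387 × 1.651 = 15.50 ft.
Head loss: ΔE = (y₂ − y₁)³/(4y₁y₂) = (15.50 − 1.651)³/(4×1.651×15.50) = 2655/102.3 = 25.94 ft.

y₂ = 15.50 ft; ΔE = 25.94 ft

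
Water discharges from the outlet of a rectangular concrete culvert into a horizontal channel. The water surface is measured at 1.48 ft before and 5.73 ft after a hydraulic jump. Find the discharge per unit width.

q = 31.4 ft²/s

For a rectangular channel the momentum equation gives q² = ½·g·y₁·y₂·(y₁ + y₂) = ½×32.2×1.48×5.73×7.21 = 984.
q = √984 = 31.4 ft²/s.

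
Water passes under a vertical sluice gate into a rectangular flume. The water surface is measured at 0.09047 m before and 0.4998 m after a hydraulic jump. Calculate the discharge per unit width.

q = 0.3618 m²/s

For a rectangular channel the momentum equation gives q² = ½·g·y₁·y₂·(y₁ + y₂) = ½×9.81×0.09047×0.4998×0.5903 = 0.1309.
q = √0.1309 = 0.3618 m²/s.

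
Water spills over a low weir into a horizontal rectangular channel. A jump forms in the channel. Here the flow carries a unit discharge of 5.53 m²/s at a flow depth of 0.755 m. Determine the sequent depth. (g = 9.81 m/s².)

y₂ = 2.52 m

V₁ = q/y₁ = 5.53/0.755 = 7.32 m/s. Fr₁ = V₁/√(g·y₁) = 7.32/√(9.81×0.755) = 2.69.
From the momentum equation for a rectangular channel, y₂/y₁ = ½[√(1 + 8Fr₁²) − 1] = ½[√58.95 − 1] = 3.34.
y₂ = 3.34 × 0.755 = 2.52 m.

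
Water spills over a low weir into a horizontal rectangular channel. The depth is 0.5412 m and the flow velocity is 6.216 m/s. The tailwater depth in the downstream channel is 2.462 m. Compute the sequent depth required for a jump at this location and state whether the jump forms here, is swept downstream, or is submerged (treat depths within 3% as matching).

y₂ = 1.812 m; the jump is submerged

Fr₁ = V₁/√(g·y₁) = 6.216/√(9.81×0.5412) = 2.698.
Conjugate-depth relation: y₂/y₁ = ½[√(1 + 8Fr₁²) − 1] = ½[√59.222 − 1] = 3.348.
y₂ = 3.348 × 0.5412 = 1.812 m.
Tailwater y_tw = 2.462 m: y_tw > y₂, so the jump is submerged.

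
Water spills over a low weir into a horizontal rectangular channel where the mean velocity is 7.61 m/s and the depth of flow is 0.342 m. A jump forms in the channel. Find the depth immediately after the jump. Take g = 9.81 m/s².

y₂ = 1.85 m

Fr₁ = V₁/√(g·y₁) = 7.61/√(9.81×0.342) = 4.15.
Conjugate-depth relation: y₂/y₁ = ½[√(1 + 8Fr₁²) − 1] = ½[√139.1 − 1] = 5.40.
y₂ = 5.40 × 0.342 = 1.85 m.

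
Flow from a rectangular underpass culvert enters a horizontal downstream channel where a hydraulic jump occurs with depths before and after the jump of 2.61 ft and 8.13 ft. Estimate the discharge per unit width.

q = 60.6 ft²/s

For a rectangular channel the momentum equation gives q² = ½·g·y₁·y₂·(y₁ + y₂) = ½×32.2×2.61×8.13×10.7 = 3669.
q = √3669 = 60.6 ft²/s.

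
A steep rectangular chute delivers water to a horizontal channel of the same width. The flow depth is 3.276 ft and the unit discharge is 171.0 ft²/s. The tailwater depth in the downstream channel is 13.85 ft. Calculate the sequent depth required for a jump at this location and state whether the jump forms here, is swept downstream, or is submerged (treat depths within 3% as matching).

V₁ = q/y₁ = 171.0/3.276 = 52.20 ft/s. Fr₁ = V₁/√(g·y₁) = 52.20/√(32.2×3.276) = 5.082.
Bélanger equation: y₂/y₁ = ½[√(1 + 8Fr₁²) − 1] = ½[√207.63 − 1] = 6.705.
y₂ = 6.705 × 3.276 = 21.96 ft.
Tailwater y_tw = 13.85 ft: y_tw < y₂, so the jump is swept downstream.

y₂ = 21.96 ft; the jump is swept downstream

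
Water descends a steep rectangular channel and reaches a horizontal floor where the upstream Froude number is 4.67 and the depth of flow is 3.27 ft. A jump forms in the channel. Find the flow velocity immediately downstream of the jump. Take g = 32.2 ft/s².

V₂ = 7.83 ft/s

Fr₁ = 4.67 (given).
From the momentum equation for a rectangular channel, y₂/y₁ = ½[√(1 + 8Fr₁²) − 1] = ½[√175.5 − 1] = 6.12.
y₂ = 6.12 × 3.27 = 20.0 ft.
V₁ = Fr₁·√(g·y₁) = 4.67×√(32.2×3.27) = 47.9 ft/s; q = V₁·y₁ = 157 ft²/s.
V₂ = q/y₂ = 157/20.0 = 7.83 ft/s.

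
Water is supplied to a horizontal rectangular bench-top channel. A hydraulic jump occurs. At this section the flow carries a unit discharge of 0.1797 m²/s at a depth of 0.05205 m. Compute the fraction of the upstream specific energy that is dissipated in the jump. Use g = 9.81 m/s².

V₁ = q/y₁ = 0.1797/0.05205 = 3.452 m/s. Fr₁ = V₁/√(g·y₁) = 3.452/√(9.81×0.05205) = 4.832.
From the momentum equation for a rectangular channel, y₂/y₁ = ½[√(1 + 8Fr₁²) − 1] = ½[√187.75 − 1] = 6.351.
y₂ = 6.351 × 0.05205 = 0.3306 m.
E₁ = y₁ + V₁²/2g = 0.6596 m. ΔE = (y₂ − y₁)³/(4y₁y₂) = 0.3139 m. ΔE/E₁ = 0.3139/0.6596 = 0.476.

ΔE/E₁ = 0.476 (47.6%)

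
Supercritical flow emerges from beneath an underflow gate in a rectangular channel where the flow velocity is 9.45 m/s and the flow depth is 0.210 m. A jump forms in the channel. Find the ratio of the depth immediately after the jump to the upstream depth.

Fr₁ = V₁/√(g·y₁) = 9.45/√(9.81×0.210) = 6.58.
From the momentum equation for a rectangular channel, y₂/y₁ = ½[√(1 + 8Fr₁²) − 1] = ½[√347.8 − 1] = 8.82.

y₂/y₁ = 8.82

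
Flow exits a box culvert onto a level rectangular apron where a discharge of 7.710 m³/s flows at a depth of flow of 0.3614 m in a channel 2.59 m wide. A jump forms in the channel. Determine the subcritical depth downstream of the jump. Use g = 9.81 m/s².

y₂ = 2.062 m

q = Q/b = 7.710/2.59 = 2.977 m²/s; V₁ = q/y₁ = 8.237 m/s. Fr₁ = V₁/√(g·y₁) = 4.375.
Conjugate-depth relation: y₂/y₁ = ½[√(1 + 8Fr₁²) − 1] = ½[√154.10 − 1] = 5.707.
y₂ = 5.707 × 0.3614 = 2.062 m.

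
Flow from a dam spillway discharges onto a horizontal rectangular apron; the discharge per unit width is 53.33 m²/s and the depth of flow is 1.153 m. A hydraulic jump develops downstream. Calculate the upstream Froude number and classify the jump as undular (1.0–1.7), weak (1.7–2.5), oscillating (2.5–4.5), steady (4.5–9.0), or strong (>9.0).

V₁ = q/y₁ = 53.33/1.153 = 46.25 m/s. Fr₁ = V₁/√(g·y₁) = 46.25/√(9.81×1.153) = 13.75.
Fr₁ = 13.75 lies in the strong range.

Fr₁ = 13.75; strong jump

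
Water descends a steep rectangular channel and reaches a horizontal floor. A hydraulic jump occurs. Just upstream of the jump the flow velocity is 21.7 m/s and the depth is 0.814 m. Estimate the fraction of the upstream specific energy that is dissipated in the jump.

Fr₁ = V₁/√(g·y₁) = 21.7/√(9.81×0.814) = 7.68.
Conjugate-depth relation: y₂/y₁ = ½[√(1 + 8Fr₁²) − 1] = ½[√472.8 − 1] = 10.4.
y₂ = 10.4 × 0.814 = 8.44 m.
E₁ = y₁ + V₁²/2g = 24.8 m. ΔE = (y₂ − y₁)³/(4y₁y₂) = 16.1 m. ΔE/E₁ = 16.1/24.8 = 0.651.

ΔE/E₁ = 0.651 (65.1%)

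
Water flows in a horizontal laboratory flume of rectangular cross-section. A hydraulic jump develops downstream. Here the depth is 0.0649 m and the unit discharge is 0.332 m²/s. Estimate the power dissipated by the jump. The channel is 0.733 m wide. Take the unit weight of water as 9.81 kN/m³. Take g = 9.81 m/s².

V₁ = q/y₁ = 0.332/0.0649 = 5.12 m/s. Fr₁ = V₁/√(g·y₁) = 5.12/√(9.81×0.0649) = 6.41.
From the momentum equation for a rectangular channel, y₂/y₁ = ½[√(1 + 8Fr₁²) − 1] = ½[√329.8 − 1] = 8.58.
y₂ = 8.58 × 0.0649 = 0.557 m.
V₂ = q/y₂ = 0.332/0.557 = 0.596 m/s. E₁ = y₁ + V₁²/2g = 1.40 m; E₂ = y₂ + V₂²/2g = 0.575 m. ΔE = E₁ − E₂ = 0.824 m.
Q = q·b = 0.332 × 0.733 = 0.243 m³/s. P = γ·Q·ΔE = 9.81 × 0.243 × 0.824 = 1.97 kW.

P = 1.97 kW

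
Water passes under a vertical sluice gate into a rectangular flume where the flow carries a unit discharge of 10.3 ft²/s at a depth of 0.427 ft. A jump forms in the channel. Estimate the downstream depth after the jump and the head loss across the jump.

V₁ = q/y₁ = 10.3/0.427 = 24.1 ft/s. Fr₁ = V₁/√(g·y₁) = 24.1/√(32.2×0.427) = 6.51.
From the momentum equation for a rectangular channel, y₂/y₁ = ½[√(1 + 8Fr₁²) − 1] = ½[√339.6 − 1] = 8.71.
y₂ = 8.71 × 0.427 = 3.72 ft.
V₂ = q/y₂ = 10.3/3.72 = 2.77 ft/s. E₁ = y₁ + V₁²/2g = 9.46 ft; E₂ = y₂ + V₂²/2g = 3.84 ft. ΔE = E₁ − E₂ = 5.62 ft.

y₂ = 3.72 ft; ΔE = 5.62 ft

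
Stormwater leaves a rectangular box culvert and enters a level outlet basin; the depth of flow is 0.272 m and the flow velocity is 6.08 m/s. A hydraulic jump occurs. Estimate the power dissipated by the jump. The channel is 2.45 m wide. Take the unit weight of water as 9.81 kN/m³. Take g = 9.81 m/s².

P = 30.7 kW

Fr₁ = V₁/√(g·y₁) = 6.08/√(9.81×0.272) = 3.72.
Bélanger equation: y₂/y₁ = ½[√(1 + 8Fr₁²) − 1] = ½[√111.8 − 1] = 4.79.
y₂ = 4.79 × 0.272 = 1.30 m.
q = V₁·y₁ = 6.08 × 0.272 = 1.65 m²/s. V₂ = q/y₂ = 1.65/1.30 = 1.27 m/s. E₁ = y₁ + V₁²/2g = 2.16 m; E₂ = y₂ + V₂²/2g = 1.38 m. ΔE = E₁ − E₂ = 0.772 m.
Q = q·b = 1.65 × 2.45 = 4.05 m³/s. P = γ·Q·ΔE = 9.81 × 4.05 × 0.772 = 30.7 kW.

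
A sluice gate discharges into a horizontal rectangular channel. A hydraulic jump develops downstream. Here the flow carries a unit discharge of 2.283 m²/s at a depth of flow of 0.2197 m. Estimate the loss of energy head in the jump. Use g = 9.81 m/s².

ΔE = 3.571 m

V₁ = q/y₁ = 2.283/0.2197 = 10.39 m/s. Fr₁ = V₁/√(g·y₁) = 10.39/√(9.81×0.2197) = 7.078.
Sequent-depth ratio: y₂/y₁ = ½[√(1 + 8Fr₁²) − 1] = ½[√401.81 − 1] = 9.523.
y₂ = 9.523 × 0.2197 = 2.092 m.
V₂ = q/y₂ = 2.283/2.092 = 1.091 m/s. E₁ = y₁ + V₁²/2g = 5.723 m; E₂ = y₂ + V₂²/2g = 2.153 m. ΔE = E₁ − E₂ = 3.571 m.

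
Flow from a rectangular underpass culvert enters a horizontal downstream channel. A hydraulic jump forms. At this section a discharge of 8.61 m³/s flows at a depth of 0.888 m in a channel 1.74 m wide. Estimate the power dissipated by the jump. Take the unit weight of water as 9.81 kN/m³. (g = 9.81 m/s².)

q = Q/b = 8.61/1.74 = 4.95 m²/s; V₁ = q/y₁ = 5.57 m/s. Fr₁ = V₁/√(g·y₁) = 1.89.
Conjugate-depth relation: y₂/y₁ = ½[√(1 + 8Fr₁²) − 1] = ½[√29.52 − 1] = 2.22.
y₂ = 2.22 × 0.888 = 1.97 m.
Head loss: ΔE = (y₂ − y₁)³/(4y₁y₂) = (1.97 − 0.888)³/(4×0.888×1.97) = 1.26/6.99 = 0.180 m.
P = γ·Q·ΔE = 9.81 × 8.61 × 0.180 = 15.2 kW.

P = 15.2 kW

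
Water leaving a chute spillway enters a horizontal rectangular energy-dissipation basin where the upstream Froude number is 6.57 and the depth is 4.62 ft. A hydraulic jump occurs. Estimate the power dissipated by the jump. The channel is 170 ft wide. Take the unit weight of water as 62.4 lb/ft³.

P = 445326 hp

Fr₁ = 6.57 (given).
Bélanger equation: y₂/y₁ = ½[√(1 + 8Fr₁²) − 1] = ½[√346.3 − 1] = 8.80.
y₂ = 8.80 × 4.62 = 40.7 ft.
Head loss: ΔE = (y₂ − y₁)³/(4y₁y₂) = (40.7 − 4.62)³/(4×4.62×40.7) = 46883/752 = 62.4 ft.
V₁ = Fr₁·√(g·y₁) = 6.57×√(32.2×4.62) = 80.1 ft/s; q = V₁·y₁ = 370 ft²/s. Q = q·b = 370 × 170 = 62937 cfs. P = γ·Q·ΔE/550 = 62.4 × 62937 × 62.4 / 550 = 445326 hp.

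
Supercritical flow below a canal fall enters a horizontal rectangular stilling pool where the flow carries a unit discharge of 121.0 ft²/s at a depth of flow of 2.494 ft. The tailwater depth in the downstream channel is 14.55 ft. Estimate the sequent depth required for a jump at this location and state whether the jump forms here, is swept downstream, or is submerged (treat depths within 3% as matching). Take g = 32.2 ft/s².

V₁ = q/y₁ = 121.0/2.494 = 48.52 ft/s. Fr₁ = V₁/√(g·y₁) = 48.52/√(32.2×2.494) = 5.414.
Sequent-depth ratio: y₂/y₁ = ½[√(1 + 8Fr₁²) − 1] = ½[√235.49 − 1] = 7.173.
y₂ = 7.173 × 2.494 = 17.89 ft.
Tailwater y_tw = 14.55 ft: y_tw < y₂, so the jump is swept downstream.

y₂ = 17.89 ft; the jump is swept downstream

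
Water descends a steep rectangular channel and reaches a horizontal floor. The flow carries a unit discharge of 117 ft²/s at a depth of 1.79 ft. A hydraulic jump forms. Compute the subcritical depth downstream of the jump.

V₁ = q/y₁ = 117/1.79 = 65.4 ft/s. Fr₁ = V₁/√(g·y₁) = 65.4/√(32.2×1.79) = 8.61.
By Bélanger, y₂/y₁ = ½[√(1 + 8Fr₁²) − 1] = ½[√594.0 − 1] = 11.7.
y₂ = 11.7 × 1.79 = 20.9 ft.

y₂ = 20.9 ft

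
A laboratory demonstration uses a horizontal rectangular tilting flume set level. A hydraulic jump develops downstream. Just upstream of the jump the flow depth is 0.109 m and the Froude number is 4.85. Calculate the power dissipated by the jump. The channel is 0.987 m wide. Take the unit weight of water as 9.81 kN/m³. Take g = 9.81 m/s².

Fr₁ = 4.85 (given).
Conjugate-depth relation: y₂/y₁ = ½[√(1 + 8Fr₁²) − 1] = ½[√189.2 − 1] = 6.38.
y₂ = 6.38 × 0.109 = 0.695 m.
Head loss: ΔE = (y₂ − y₁)³/(4y₁y₂) = (0.695 − 0.109)³/(4×0.109×0.695) = 0.201/0.303 = 0.664 m.
V₁ = Fr₁·√(g·y₁) = 4.85×√(9.81×0.109) = 5.02 m/s; q = V₁·y₁ = 0.547 m²/s. Q = q·b = 0.547 × 0.987 = 0.540 m³/s. P = γ·Q·ΔE = 9.81 × 0.540 × 0.664 = 3.52 kW.

P = 3.52 kW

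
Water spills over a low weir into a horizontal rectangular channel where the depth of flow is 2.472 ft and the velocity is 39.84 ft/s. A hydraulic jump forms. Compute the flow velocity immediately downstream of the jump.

V₂ = 6.828 ft/s

Fr₁ = V₁/√(g·y₁) = 39.84/√(32.2×2.472) = 4.465.
By Bélanger, y₂/y₁ = ½[√(1 + 8Fr₁²) − 1] = ½[√160.52 − 1] = 5.835.
y₂ = 5.835 × 2.472 = 14.42 ft.
q = V₁·y₁ = 39.84 × 2.472 = 98.48 ft²/s.
V₂ = q/y₂ = 98.48/14.42 = 6.828 ft/s.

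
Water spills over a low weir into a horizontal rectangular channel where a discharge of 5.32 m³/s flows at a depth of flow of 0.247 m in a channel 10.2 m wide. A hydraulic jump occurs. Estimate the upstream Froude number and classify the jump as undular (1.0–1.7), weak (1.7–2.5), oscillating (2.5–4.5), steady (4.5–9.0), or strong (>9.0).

Fr₁ = 1.36; undular jump

q = Q/b = 5.32/10.2 = 0.522 m²/s; V₁ = q/y₁ = 2.11 m/s. Fr₁ = V₁/√(g·y₁) = 1.36.
Fr₁ = 1.36 lies in the undular range.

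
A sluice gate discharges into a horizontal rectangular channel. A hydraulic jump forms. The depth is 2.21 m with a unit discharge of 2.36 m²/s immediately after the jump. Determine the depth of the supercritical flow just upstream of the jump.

y₁ = 0.212 m

V₂ = q/y₂ = 2.36/2.21 = 1.07 m/s; Fr₂ = V₂/√(g·y₂) = 0.229.
The Bélanger relation is symmetric: y₁/y₂ = ½[√(1 + 8Fr₂²) − 1] = ½[√1.421 − 1] = 0.0960.
y₁ = 0.0960 × 2.21 = 0.212 m.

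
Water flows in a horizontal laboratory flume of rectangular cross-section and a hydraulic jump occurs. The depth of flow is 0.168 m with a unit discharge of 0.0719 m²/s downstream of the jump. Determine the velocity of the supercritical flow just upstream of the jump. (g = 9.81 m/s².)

V₁ = 2.29 m/s

V₂ = q/y₂ = 0.0719/0.168 = 0.428 m/s; Fr₂ = V₂/√(g·y₂) = 0.333.
Applying the sequent-depth relation in reverse, y₁/y₂ = ½[√(1 + 8Fr₂²) − 1] = ½[√1.889 − 1] = 0.187.
y₁ = 0.187 × 0.168 = 0.0315 m.
V₁ = q/y₁ = 0.0719/0.0315 = 2.29 m/s.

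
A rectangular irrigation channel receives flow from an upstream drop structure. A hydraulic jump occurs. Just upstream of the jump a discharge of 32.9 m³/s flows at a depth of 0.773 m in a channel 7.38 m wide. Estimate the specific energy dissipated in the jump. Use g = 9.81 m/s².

q = Q/b = 32.9/7.38 = 4.46 m²/s; V₁ = q/y₁ = 5.77 m/s. Fr₁ = V₁/√(g·y₁) = 2.09.
Conjugate-depth relation: y₂/y₁ = ½[√(1 + 8Fr₁²) − 1] = ½[√36.09 − 1] = 2.50.
y₂ = 2.50 × 0.773 = 1.94 m.
V₂ = q/y₂ = 4.46/1.94 = 2.30 m/s. E₁ = y₁ + V₁²/2g = 2.47 m; E₂ = y₂ + V₂²/2g = 2.21 m. ΔE = E₁ − E₂ = 0.262 m.

ΔE = 0.262 m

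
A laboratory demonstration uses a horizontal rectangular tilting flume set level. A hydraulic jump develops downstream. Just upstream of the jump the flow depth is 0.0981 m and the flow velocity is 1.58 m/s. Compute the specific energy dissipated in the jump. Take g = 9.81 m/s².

ΔE = 0.00771 m

Fr₁ = V₁/√(g·y₁) = 1.58/√(9.81×0.0981) = 1.61.
Bélanger equation: y₂/y₁ = ½[√(1 + 8Fr₁²) − 1] = ½[√21.75 − 1] = 1.83.
y₂ = 1.83 × 0.0981 = 0.180 m.
Head loss: ΔE = (y₂ − y₁)³/(4y₁y₂) = (0.180 − 0.0981)³/(4×0.0981×0.180) = 0.000544/0.0705 = 0.00771 m.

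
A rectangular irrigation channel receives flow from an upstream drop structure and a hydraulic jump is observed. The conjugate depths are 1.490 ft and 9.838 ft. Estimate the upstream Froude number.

Fr₁ = 5.010

For a rectangular channel the momentum equation gives q² = ½·g·y₁·y₂·(y₁ + y₂) = ½×32.2×1.490×9.838×11.33 = 2673.
q = √2673 = 51.71 ft²/s.
V₁ = q/y₁ = 34.70 ft/s; Fr₁ = V₁/√(g·y₁) = 5.010.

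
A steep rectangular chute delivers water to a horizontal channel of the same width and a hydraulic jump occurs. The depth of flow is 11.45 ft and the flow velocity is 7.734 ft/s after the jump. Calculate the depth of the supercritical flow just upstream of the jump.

Fr₂ = V₂/√(g·y₂) = 7.734/√(32.2×11.45) = 0.4028.
Applying the sequent-depth relation in reverse, y₁/y₂ = ½[√(1 + 8Fr₂²) − 1] = ½[√2.2979 − 1] = 0.2579.
y₁ = 0.2579 × 11.45 = 2.953 ft.

y₁ = 2.953 ft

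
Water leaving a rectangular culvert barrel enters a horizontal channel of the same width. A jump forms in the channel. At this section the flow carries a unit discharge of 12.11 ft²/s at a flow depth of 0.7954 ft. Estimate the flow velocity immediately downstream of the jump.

V₁ = q/y₁ = 12.11/0.7954 = 15.23 ft/s. Fr₁ = V₁/√(g·y₁) = 15.23/√(32.2×0.7954) = 3.008.
Sequent-depth ratio: y₂/y₁ = ½[√(1 + 8Fr₁²) − 1] = ½[√73.405 − 1] = 3.784.
y₂ = 3.784 × 0.7954 = 3.010 ft.
V₂ = q/y₂ = 12.11/3.010 = 4.024 ft/s.

V₂ = 4.024 ft/s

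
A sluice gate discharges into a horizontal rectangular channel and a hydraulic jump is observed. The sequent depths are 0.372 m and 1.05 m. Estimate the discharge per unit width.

q = 1.65 m²/s

For a rectangular channel the momentum equation gives q² = ½·g·y₁·y₂·(y₁ + y₂) = ½×9.81×0.372×1.05×1.42 = 2.72.
q = √2.72 = 1.65 m²/s.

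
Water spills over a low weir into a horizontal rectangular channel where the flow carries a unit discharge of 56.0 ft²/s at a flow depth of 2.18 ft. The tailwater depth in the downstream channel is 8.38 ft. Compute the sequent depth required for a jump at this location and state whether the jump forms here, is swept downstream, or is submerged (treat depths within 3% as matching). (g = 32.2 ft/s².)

V₁ = q/y₁ = 56.0/2.18 = 25.7 ft/s. Fr₁ = V₁/√(g·y₁) = 25.7/√(32.2×2.18) = 3.07.
From the momentum equation for a rectangular channel, y₂/y₁ = ½[√(1 + 8Fr₁²) − 1] = ½[√76.20 − 1] = 3.86.
y₂ = 3.86 × 2.18 = 8.43 ft.
Tailwater y_tw = 8.38 ft: y_tw ≈ y₂, so the jump forms here.

y₂ = 8.43 ft; the jump forms here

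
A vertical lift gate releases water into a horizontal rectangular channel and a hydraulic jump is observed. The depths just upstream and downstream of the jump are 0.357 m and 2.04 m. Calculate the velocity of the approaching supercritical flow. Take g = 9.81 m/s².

V₁ = 8.20 m/s

For a rectangular channel the momentum equation gives q² = ½·g·y₁·y₂·(y₁ + y₂) = ½×9.81×0.357×2.04×2.40 = 8.56.
q = √8.56 = 2.93 m²/s.
V₁ = q/y₁ = 2.93/0.357 = 8.20 m/s.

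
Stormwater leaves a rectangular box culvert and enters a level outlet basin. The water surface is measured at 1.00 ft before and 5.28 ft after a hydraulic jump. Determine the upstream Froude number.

For a rectangular channel the momentum equation gives q² = ½·g·y₁·y₂·(y₁ + y₂) = ½×32.2×1.00×5.28×6.28 = 534.
q = √534 = 23.1 ft²/s.
V₁ = q/y₁ = 23.1 ft/s; Fr₁ = V₁/√(g·y₁) = 4.07.

Fr₁ = 4.07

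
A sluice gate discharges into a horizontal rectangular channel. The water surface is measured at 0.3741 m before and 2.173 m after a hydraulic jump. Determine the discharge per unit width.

For a rectangular channel the momentum equation gives q² = ½·g·y₁·y₂·(y₁ + y₂) = ½×9.81×0.3741×2.173×2.547 = 10.16.
q = √10.16 = 3.187 m²/s.

q = 3.187 m²/s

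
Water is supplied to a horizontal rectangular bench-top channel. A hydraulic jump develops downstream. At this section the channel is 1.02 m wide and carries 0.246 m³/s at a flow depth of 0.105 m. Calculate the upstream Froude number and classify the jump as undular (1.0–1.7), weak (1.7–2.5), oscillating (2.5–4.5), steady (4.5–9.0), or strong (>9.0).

Fr₁ = 2.26; weak jump

q = Q/b = 0.246/1.02 = 0.241 m²/s; V₁ = q/y₁ = 2.30 m/s. Fr₁ = V₁/√(g·y₁) = 2.26.
Fr₁ = 2.26 lies in the weak range.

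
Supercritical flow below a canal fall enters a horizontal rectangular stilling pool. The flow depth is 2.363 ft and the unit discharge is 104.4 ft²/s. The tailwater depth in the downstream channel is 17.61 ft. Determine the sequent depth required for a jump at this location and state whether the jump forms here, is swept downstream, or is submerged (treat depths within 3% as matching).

y₂ = 15.79 ft; the jump is submerged

V₁ = q/y₁ = 104.4/2.363 = 44.18 ft/s. Fr₁ = V₁/√(g·y₁) = 44.18/√(32.2×2.363) = 5.065.
Sequent-depth ratio: y₂/y₁ = ½[√(1 + 8Fr₁²) − 1] = ½[√206.23 − 1] = 6.680.
y₂ = 6.680 × 2.363 = 15.79 ft.
Tailwater y_tw = 17.61 ft: y_tw > y₂, so the jump is submerged.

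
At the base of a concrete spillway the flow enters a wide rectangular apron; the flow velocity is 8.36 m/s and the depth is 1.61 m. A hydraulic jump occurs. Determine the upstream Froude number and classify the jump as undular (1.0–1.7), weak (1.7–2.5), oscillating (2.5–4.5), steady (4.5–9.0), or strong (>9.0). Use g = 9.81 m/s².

Fr₁ = V₁/√(g·y₁) = 8.36/√(9.81×1.61) = 2.10.
Fr₁ = 2.10 lies in the weak range.

Fr₁ = 2.10; weak jump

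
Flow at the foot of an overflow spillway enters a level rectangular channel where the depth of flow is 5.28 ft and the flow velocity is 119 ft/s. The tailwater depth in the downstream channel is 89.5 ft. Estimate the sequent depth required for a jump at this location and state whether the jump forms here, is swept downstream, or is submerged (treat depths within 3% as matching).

y₂ = 65.6 ft; the jump is submerged

Fr₁ = V₁/√(g·y₁) = 119/√(32.2×5.28) = 9.13.
Sequent-depth ratio: y₂/y₁ = ½[√(1 + 8Fr₁²) − 1] = ½[√667.3 − 1] = 12.4.
y₂ = 12.4 × 5.28 = 65.6 ft.
Tailwater y_tw = 89.5 ft: y_tw > y₂, so the jump is submerged.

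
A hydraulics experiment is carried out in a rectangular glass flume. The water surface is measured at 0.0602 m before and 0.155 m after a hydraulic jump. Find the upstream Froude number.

For a rectangular channel the momentum equation gives q² = ½·g·y₁·y₂·(y₁ + y₂) = ½×9.81×0.0602×0.155×0.215 = 0.00985.
q = √0.00985 = 0.0992 m²/s.
V₁ = q/y₁ = 1.65 m/s; Fr₁ = V₁/√(g·y₁) = 2.15.

Fr₁ = 2.15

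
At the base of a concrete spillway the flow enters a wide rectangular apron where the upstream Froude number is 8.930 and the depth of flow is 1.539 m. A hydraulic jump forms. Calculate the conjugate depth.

Fr₁ = 8.930 (given).
From the momentum equation for a rectangular channel, y₂/y₁ = ½[√(1 + 8Fr₁²) − 1] = ½[√638.96 − 1] = 12.14.
y₂ = 12.14 × 1.539 = 18.68 m.

y₂ = 18.68 m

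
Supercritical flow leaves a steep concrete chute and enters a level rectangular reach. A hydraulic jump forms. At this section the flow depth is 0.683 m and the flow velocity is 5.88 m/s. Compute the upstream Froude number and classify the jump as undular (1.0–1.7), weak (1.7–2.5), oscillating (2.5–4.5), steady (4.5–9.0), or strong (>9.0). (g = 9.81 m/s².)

Fr₁ = V₁/√(g·y₁) = 5.88/√(9.81×0.683) = 2.27.
Fr₁ = 2.27 lies in the weak range.

Fr₁ = 2.27; weak jump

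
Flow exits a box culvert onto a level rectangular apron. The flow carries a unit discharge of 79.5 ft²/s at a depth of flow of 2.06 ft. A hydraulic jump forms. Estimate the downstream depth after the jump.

y₂ = 12.8 ft

V₁ = q/y₁ = 79.5/2.06 = 38.6 ft/s. Fr₁ = V₁/√(g·y₁) = 38.6/√(32.2×2.06) = 4.74.
Bélanger equation: y₂/y₁ = ½[√(1 + 8Fr₁²) − 1] = ½[√180.6 − 1] = 6.22.
y₂ = 6.22 × 2.06 = 12.8 ft.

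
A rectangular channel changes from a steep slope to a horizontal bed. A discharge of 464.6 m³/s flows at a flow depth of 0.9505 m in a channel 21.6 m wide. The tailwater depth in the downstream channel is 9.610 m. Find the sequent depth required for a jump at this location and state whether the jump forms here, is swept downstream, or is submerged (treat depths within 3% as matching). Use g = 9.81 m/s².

y₂ = 9.498 m; the jump forms here

q = Q/b = 464.6/21.6 = 21.51 m²/s; V₁ = q/y₁ = 22.63 m/s. Fr₁ = V₁/√(g·y₁) = 7.411.
By Bélanger, y₂/y₁ = ½[√(1 + 8Fr₁²) − 1] = ½[√440.35 − 1] = 9.992.
y₂ = 9.992 × 0.9505 = 9.498 m.
Tailwater y_tw = 9.610 m: y_tw ≈ y₂, so the jump forms here.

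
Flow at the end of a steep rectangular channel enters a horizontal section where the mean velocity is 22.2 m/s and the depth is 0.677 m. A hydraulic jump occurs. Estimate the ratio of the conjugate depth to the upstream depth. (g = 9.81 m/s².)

y₂/y₁ = 11.7

Fr₁ = V₁/√(g·y₁) = 22.2/√(9.81×0.677) = 8.61.
By Bélanger, y₂/y₁ = ½[√(1 + 8Fr₁²) − 1] = ½[√594.7 − 1] = 11.7.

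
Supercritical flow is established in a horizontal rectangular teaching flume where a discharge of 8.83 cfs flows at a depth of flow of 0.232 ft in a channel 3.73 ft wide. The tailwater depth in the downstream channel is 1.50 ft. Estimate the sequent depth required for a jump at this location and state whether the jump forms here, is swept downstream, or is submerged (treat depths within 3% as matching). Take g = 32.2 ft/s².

q = Q/b = 8.83/3.73 = 2.37 ft²/s; V₁ = q/y₁ = 10.2 ft/s. Fr₁ = V₁/√(g·y₁) = 3.73.
From the momentum equation for a rectangular channel, y₂/y₁ = ½[√(1 + 8Fr₁²) − 1] = ½[√112.5 − 1] = 4.80.
y₂ = 4.80 × 0.232 = 1.11 ft.
Tailwater y_tw = 1.50 ft: y_tw > y₂, so the jump is submerged.

y₂ = 1.11 ft; the jump is submerged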